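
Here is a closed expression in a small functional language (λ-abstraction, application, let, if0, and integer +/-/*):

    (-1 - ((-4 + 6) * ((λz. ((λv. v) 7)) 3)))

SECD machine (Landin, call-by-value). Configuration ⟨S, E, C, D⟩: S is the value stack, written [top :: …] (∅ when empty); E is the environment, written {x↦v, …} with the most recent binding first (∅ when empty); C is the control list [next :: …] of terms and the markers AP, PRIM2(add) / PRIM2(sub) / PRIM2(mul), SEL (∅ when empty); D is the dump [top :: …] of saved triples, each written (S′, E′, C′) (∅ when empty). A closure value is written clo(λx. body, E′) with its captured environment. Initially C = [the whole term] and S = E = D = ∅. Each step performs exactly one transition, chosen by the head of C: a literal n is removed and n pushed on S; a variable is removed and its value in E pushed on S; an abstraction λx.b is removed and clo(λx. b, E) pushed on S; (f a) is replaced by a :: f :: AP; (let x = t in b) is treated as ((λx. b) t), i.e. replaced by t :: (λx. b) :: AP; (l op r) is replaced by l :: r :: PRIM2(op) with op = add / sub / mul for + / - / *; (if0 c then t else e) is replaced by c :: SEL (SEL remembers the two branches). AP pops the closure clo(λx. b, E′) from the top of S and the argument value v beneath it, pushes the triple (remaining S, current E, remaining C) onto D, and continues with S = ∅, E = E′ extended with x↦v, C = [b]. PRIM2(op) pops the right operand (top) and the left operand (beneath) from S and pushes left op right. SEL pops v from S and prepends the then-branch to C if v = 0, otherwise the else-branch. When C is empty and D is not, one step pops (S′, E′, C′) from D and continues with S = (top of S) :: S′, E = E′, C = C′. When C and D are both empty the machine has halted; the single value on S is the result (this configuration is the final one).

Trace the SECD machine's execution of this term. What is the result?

[0] [S=∅ | E=∅ | C=[(-1 - ((-4 + 6) * ((λz. ((λv. v) 7)) 3)))] | D=∅]
[1] [S=∅ | E=∅ | C=[-1 :: ((-4 + 6) * ((λz. ((λv. v) 7)) 3)) :: PRIM2(sub)] | D=∅]
[2] [S=[-1] | E=∅ | C=[((-4 + 6) * ((λz. ((λv. v) 7)) 3)) :: PRIM2(sub)] | D=∅]
[3] [S=[-1] | E=∅ | C=[(-4 + 6) :: ((λz. ((λv. v) 7)) 3) :: PRIM2(mul) :: PRIM2(sub)] | D=∅]
[4] [S=[-1] | E=∅ | C=[-4 :: 6 :: PRIM2(add) :: ((λz. ((λv. v) 7)) 3) :: PRIM2(mul) :: PRIM2(sub)] | D=∅]
[5] [S=[-4 :: -1] | E=∅ | C=[6 :: PRIM2(add) :: ((λz. ((λv. v) 7)) 3) :: PRIM2(mul) :: PRIM2(sub)] | D=∅]
[6] [S=[6 :: -4 :: -1] | E=∅ | C=[PRIM2(add) :: ((λz. ((λv. v) 7)) 3) :: PRIM2(mul) :: PRIM2(sub)] | D=∅]
[7] [S=[2 :: -1] | E=∅ | C=[((λz. ((λv. v) 7)) 3) :: PRIM2(mul) :: PRIM2(sub)] | D=∅]
[8] [S=[2 :: -1] | E=∅ | C=[3 :: (λz. ((λv. v) 7)) :: AP :: PRIM2(mul) :: PRIM2(sub)] | D=∅]
[9] [S=[3 :: 2 :: -1] | E=∅ | C=[(λz. ((λv. v) 7)) :: AP :: PRIM2(mul) :: PRIM2(sub)] | D=∅]
[10] [S=[clo(λz. ((λv. v) 7), ∅) :: 3 :: 2 :: -1] | E=∅ | C=[AP :: PRIM2(mul) :: PRIM2(sub)] | D=∅]
[11] [S=∅ | E={z↦3} | C=[((λv. v) 7)] | D=[([2 :: -1], ∅, [PRIM2(mul) :: PRIM2(sub)])]]
[12] [S=∅ | E={z↦3} | C=[7 :: (λv. v) :: AP] | D=[([2 :: -1], ∅, [PRIM2(mul) :: PRIM2(sub)])]]
[13] [S=[7] | E={z↦3} | C=[(λv. v) :: AP] | D=[([2 :: -1], ∅, [PRIM2(mul) :: PRIM2(sub)])]]
[14] [S=[clo(λv. v, {z↦3}) :: 7] | E={z↦3} | C=[AP] | D=[([2 :: -1], ∅, [PRIM2(mul) :: PRIM2(sub)])]]
[15] [S=∅ | E={v↦7, z↦3} | C=[v] | D=[(∅, {z↦3}, ∅) :: ([2 :: -1], ∅, [PRIM2(mul) :: PRIM2(sub)])]]
[16] [S=[7] | E={v↦7, z↦3} | C=∅ | D=[(∅, {z↦3}, ∅) :: ([2 :: -1], ∅, [PRIM2(mul) :: PRIM2(sub)])]]
[17] [S=[7] | E={z↦3} | C=∅ | D=[([2 :: -1], ∅, [PRIM2(mul) :: PRIM2(sub)])]]
[18] [S=[7 :: 2 :: -1] | E=∅ | C=[PRIM2(mul) :: PRIM2(sub)] | D=∅]
[19] [S=[14 :: -1] | E=∅ | C=[PRIM2(sub)] | D=∅]
[20] [S=[-15] | E=∅ | C=∅ | D=∅]
→ final value -15

Answer: -15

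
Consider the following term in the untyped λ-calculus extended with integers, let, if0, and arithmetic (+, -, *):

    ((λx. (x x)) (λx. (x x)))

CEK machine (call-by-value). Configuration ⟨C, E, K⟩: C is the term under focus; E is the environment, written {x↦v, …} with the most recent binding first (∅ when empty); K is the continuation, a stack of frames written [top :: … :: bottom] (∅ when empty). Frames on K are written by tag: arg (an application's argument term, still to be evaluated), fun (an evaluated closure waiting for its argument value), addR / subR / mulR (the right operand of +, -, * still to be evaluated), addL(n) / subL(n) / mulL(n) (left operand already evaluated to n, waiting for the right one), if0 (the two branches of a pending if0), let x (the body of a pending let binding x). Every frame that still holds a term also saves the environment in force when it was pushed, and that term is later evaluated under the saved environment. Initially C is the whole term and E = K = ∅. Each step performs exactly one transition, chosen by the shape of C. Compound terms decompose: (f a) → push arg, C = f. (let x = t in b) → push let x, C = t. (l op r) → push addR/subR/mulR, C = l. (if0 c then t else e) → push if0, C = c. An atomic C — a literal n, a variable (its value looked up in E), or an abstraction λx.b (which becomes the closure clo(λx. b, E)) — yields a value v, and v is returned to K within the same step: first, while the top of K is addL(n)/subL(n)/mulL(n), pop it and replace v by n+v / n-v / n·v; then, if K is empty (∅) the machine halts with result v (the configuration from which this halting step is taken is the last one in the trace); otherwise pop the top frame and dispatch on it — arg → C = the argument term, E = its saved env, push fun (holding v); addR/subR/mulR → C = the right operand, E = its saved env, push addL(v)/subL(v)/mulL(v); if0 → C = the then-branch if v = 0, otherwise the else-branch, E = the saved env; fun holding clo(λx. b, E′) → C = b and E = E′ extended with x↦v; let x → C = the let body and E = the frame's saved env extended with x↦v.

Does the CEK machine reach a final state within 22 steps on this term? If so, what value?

t=0: ⟨C=((λx. (x x)) (λx. (x x))); E=∅; K=∅⟩
t=1: ⟨C=(λx. (x x)); E=∅; K=[arg]⟩
t=2: ⟨C=(λx. (x x)); E=∅; K=[fun]⟩
t=3: ⟨C=(x x); E={x↦clo(λx. (x x), ∅)}; K=∅⟩
t=4: ⟨C=x; E={x↦clo(λx. (x x), ∅)}; K=[arg]⟩
t=5: ⟨C=x; E={x↦clo(λx. (x x), ∅)}; K=[fun]⟩
… configuration repeats with period 3 (steps 3–5 recur indefinitely) …

Answer: DIVERGES (no final state within 22 steps)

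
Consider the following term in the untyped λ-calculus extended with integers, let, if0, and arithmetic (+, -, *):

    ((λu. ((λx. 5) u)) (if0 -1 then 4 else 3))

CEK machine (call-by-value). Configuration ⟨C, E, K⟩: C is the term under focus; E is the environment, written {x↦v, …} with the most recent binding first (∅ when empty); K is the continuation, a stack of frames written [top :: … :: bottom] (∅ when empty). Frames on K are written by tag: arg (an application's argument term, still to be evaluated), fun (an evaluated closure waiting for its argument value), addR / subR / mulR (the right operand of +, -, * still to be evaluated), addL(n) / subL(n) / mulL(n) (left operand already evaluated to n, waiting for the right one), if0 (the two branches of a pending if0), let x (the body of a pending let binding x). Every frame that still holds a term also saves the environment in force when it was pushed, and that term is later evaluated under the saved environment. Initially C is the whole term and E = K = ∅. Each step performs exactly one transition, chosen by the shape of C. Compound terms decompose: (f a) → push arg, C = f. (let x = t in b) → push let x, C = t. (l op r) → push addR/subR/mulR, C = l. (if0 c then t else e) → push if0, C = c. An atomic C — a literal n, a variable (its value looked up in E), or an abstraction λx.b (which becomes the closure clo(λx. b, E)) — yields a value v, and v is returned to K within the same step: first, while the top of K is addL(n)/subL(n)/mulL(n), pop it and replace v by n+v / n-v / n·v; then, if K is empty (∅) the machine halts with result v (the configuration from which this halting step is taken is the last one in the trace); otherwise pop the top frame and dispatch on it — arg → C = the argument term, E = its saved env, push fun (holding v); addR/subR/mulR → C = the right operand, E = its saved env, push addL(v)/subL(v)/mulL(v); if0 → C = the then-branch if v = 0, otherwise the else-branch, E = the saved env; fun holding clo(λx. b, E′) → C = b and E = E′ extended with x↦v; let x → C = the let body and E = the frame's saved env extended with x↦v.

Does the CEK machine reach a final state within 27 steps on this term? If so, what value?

Answer: 5

Execution trace:
[0] ⟨C=((λu. ((λx. 5) u)) (if0 -1 then 4 else 3)); E=∅; K=∅⟩
[1] ⟨C=(λu. ((λx. 5) u)); E=∅; K=[arg]⟩
[2] ⟨C=(if0 -1 then 4 else 3); E=∅; K=[fun]⟩
[3] ⟨C=-1; E=∅; K=[if0 :: fun]⟩
[4] ⟨C=3; E=∅; K=[fun]⟩
[5] ⟨C=((λx. 5) u); E={u↦3}; K=∅⟩
[6] ⟨C=(λx. 5); E={u↦3}; K=[arg]⟩
[7] ⟨C=u; E={u↦3}; K=[fun]⟩
[8] ⟨C=5; E={x↦3, u↦3}; K=∅⟩
→ final value 5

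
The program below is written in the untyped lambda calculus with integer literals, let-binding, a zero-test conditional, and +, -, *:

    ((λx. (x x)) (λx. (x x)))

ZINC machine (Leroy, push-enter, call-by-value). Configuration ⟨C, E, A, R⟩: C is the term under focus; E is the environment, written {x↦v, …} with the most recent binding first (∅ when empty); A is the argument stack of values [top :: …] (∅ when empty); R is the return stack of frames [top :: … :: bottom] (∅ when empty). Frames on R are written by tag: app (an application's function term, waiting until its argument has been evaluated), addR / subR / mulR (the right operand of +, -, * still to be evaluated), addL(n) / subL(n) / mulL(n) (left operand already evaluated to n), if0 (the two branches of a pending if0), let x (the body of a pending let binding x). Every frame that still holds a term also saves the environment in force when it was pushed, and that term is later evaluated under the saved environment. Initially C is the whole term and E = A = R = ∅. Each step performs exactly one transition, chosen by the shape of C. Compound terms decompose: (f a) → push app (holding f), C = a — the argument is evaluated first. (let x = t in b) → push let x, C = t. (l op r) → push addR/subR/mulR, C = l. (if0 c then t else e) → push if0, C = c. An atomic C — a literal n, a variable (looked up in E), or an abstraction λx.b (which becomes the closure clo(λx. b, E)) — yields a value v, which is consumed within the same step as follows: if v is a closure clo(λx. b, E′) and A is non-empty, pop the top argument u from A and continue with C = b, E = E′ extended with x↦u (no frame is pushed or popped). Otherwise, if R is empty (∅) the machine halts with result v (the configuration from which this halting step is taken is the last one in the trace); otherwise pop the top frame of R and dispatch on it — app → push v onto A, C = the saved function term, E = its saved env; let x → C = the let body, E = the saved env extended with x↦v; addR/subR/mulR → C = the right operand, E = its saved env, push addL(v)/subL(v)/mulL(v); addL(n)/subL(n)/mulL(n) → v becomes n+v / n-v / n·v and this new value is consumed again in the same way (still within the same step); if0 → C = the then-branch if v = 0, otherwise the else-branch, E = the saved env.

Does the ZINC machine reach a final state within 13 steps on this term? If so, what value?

0. ⟨C=((λx. (x x)) (λx. (x x))); E=∅; A=∅; R=∅⟩
1. ⟨C=(λx. (x x)); E=∅; A=∅; R=[app]⟩
2. ⟨C=(λx. (x x)); E=∅; A=[clo(λx. (x x), ∅)]; R=∅⟩
3. ⟨C=(x x); E={x↦clo(λx. (x x), ∅)}; A=∅; R=∅⟩
4. ⟨C=x; E={x↦clo(λx. (x x), ∅)}; A=∅; R=[app]⟩
5. ⟨C=x; E={x↦clo(λx. (x x), ∅)}; A=[clo(λx. (x x), ∅)]; R=∅⟩
… configuration repeats with period 3 (steps 3–5 recur indefinitely) …

Answer: DIVERGES (no final state within 13 steps)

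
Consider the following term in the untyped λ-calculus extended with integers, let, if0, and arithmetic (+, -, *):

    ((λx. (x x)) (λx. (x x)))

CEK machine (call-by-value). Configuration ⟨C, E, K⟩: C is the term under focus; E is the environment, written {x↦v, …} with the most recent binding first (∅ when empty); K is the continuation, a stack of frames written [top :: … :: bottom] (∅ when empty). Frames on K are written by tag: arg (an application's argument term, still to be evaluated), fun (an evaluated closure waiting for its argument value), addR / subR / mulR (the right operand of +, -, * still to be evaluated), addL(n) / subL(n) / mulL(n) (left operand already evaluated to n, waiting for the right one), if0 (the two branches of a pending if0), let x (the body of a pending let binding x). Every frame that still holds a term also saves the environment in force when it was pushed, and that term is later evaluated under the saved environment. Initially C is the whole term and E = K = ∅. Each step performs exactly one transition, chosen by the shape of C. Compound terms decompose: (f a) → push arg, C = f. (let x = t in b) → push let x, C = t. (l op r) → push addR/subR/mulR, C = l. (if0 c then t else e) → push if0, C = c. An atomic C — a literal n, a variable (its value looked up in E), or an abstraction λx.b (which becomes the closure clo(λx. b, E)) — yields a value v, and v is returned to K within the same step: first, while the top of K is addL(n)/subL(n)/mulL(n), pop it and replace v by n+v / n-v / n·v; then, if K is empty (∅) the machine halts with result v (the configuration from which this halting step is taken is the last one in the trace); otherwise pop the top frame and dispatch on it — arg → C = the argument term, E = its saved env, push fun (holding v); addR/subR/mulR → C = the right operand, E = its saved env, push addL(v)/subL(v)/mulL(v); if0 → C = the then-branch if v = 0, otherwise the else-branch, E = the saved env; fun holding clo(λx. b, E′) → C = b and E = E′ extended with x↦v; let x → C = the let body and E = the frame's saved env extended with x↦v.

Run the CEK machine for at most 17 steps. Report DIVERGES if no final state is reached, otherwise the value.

[0] ⟨C=((λx. (x x)) (λx. (x x))); E=∅; K=∅⟩
[1] ⟨C=(λx. (x x)); E=∅; K=[arg]⟩
[2] ⟨C=(λx. (x x)); E=∅; K=[fun]⟩
[3] ⟨C=(x x); E={x↦clo(λx. (x x), ∅)}; K=∅⟩
[4] ⟨C=x; E={x↦clo(λx. (x x), ∅)}; K=[arg]⟩
[5] ⟨C=x; E={x↦clo(λx. (x x), ∅)}; K=[fun]⟩
… configuration repeats with period 3 (steps 3–5 recur indefinitely) …

Answer: DIVERGES (no final state within 17 steps)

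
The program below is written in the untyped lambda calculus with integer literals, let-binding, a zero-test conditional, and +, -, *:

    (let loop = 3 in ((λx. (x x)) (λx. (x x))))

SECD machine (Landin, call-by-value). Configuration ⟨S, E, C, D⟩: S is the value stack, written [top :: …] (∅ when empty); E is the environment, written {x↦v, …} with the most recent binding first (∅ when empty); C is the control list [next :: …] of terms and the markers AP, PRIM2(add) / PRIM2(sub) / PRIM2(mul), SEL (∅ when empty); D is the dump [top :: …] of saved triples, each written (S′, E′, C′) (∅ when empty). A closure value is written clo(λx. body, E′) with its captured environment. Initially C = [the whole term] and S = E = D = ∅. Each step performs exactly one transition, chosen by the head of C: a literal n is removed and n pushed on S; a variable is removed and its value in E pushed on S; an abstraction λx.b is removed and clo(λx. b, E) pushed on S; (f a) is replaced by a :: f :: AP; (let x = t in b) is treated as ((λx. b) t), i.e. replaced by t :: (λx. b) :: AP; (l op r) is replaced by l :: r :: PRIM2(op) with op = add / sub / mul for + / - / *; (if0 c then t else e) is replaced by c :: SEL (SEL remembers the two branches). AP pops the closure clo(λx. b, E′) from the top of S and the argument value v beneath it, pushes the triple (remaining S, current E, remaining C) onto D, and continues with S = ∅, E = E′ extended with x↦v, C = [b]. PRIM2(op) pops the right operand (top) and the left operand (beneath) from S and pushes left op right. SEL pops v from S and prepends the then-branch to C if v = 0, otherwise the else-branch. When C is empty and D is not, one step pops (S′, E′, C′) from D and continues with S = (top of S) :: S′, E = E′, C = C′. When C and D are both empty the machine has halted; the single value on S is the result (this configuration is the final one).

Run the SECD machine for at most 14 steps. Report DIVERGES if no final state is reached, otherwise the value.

0. ⟨S=∅; E=∅; C=[(let loop = 3 in ((λx. (x x)) (λx. (x x))))]; D=∅⟩
1. ⟨S=∅; E=∅; C=[3 :: (λloop. ((λx. (x x)) (λx. (x x)))) :: AP]; D=∅⟩
2. ⟨S=[3]; E=∅; C=[(λloop. ((λx. (x x)) (λx. (x x)))) :: AP]; D=∅⟩
3. ⟨S=[clo(λloop. ((λx. (x x)) (λx. (x x))), ∅) :: 3]; E=∅; C=[AP]; D=∅⟩
4. ⟨S=∅; E={loop↦3}; C=[((λx. (x x)) (λx. (x x)))]; D=[(∅, ∅, ∅)]⟩
5. ⟨S=∅; E={loop↦3}; C=[(λx. (x x)) :: (λx. (x x)) :: AP]; D=[(∅, ∅, ∅)]⟩
6. ⟨S=[clo(λx. (x x), {loop↦3})]; E={loop↦3}; C=[(λx. (x x)) :: AP]; D=[(∅, ∅, ∅)]⟩
7. ⟨S=[clo(λx. (x x), {loop↦3}) :: clo(λx. (x x), {loop↦3})]; E={loop↦3}; C=[AP]; D=[(∅, ∅, ∅)]⟩
8. ⟨S=∅; E={x↦clo(λx. (x x), {loop↦3}), loop↦3}; C=[(x x)]; D=[(∅, {loop↦3}, ∅) :: (∅, ∅, ∅)]⟩
9. ⟨S=∅; E={x↦clo(λx. (x x), {loop↦3}), loop↦3}; C=[x :: x :: AP]; D=[(∅, {loop↦3}, ∅) :: (∅, ∅, ∅)]⟩
10. ⟨S=[clo(λx. (x x), {loop↦3})]; E={x↦clo(λx. (x x), {loop↦3}), loop↦3}; C=[x :: AP]; D=[(∅, {loop↦3}, ∅) :: (∅, ∅, ∅)]⟩
11. ⟨S=[clo(λx. (x x), {loop↦3}) :: clo(λx. (x x), {loop↦3})]; E={x↦clo(λx. (x x), {loop↦3}), loop↦3}; C=[AP]; D=[(∅, {loop↦3}, ∅) :: (∅, ∅, ∅)]⟩
12. ⟨S=∅; E={x↦clo(λx. (x x), {loop↦3}), loop↦3}; C=[(x x)]; D=[(∅, {x↦clo(λx. (x x), {loop↦3}), loop↦3}, ∅) :: (∅, {loop↦3}, ∅) :: (∅, ∅, ∅)]⟩
13. ⟨S=∅; E={x↦clo(λx. (x x), {loop↦3}), loop↦3}; C=[x :: x :: AP]; D=[(∅, {x↦clo(λx. (x x), {loop↦3}), loop↦3}, ∅) :: (∅, {loop↦3}, ∅) :: (∅, ∅, ∅)]⟩
14. ⟨S=[clo(λx. (x x), {loop↦3})]; E={x↦clo(λx. (x x), {loop↦3}), loop↦3}; C=[x :: AP]; D=[(∅, {x↦clo(λx. (x x), {loop↦3}), loop↦3}, ∅) :: (∅, {loop↦3}, ∅) :: (∅, ∅, ∅)]⟩
→ 14 transitions taken and the configuration is still not final: no result within 14 steps

Answer: DIVERGES (no final state within 14 steps)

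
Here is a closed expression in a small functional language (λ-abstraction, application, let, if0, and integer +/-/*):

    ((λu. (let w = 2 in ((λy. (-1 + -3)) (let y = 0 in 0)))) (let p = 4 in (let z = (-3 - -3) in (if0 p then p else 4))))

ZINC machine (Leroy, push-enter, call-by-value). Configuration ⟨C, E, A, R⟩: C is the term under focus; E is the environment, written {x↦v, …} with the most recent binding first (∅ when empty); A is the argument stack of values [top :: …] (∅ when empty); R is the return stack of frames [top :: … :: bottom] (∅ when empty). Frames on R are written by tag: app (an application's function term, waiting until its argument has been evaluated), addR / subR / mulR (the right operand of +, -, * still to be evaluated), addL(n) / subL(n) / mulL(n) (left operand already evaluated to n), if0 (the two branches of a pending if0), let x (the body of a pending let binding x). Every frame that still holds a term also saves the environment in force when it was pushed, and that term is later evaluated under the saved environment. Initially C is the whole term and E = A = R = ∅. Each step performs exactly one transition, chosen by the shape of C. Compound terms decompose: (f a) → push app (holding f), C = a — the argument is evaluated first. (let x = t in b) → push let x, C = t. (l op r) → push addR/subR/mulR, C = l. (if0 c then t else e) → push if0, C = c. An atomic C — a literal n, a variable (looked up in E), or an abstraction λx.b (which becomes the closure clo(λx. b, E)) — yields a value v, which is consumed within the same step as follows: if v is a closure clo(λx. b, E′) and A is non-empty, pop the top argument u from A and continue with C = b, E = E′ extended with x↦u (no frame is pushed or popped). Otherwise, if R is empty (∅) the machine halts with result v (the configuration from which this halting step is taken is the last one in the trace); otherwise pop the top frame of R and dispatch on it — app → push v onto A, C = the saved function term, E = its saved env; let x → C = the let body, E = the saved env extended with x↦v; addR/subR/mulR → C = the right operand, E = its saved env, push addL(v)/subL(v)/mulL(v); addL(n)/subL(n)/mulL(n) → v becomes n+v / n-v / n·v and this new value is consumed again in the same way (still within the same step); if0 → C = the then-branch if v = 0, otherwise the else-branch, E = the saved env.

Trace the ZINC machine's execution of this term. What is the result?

t=0: [C=((λu. (let w = 2 in ((λy. (-1 + -3)) (let y = 0 in 0)))) (let p = 4 in (let z = (-3 - -3) in (if0 p then p else 4)))) | E=∅ | A=∅ | R=∅]
t=1: [C=(let p = 4 in (let z = (-3 - -3) in (if0 p then p else 4))) | E=∅ | A=∅ | R=[app]]
t=2: [C=4 | E=∅ | A=∅ | R=[let p :: app]]
t=3: [C=(let z = (-3 - -3) in (if0 p then p else 4)) | E={p↦4} | A=∅ | R=[app]]
t=4: [C=(-3 - -3) | E={p↦4} | A=∅ | R=[let z :: app]]
t=5: [C=-3 | E={p↦4} | A=∅ | R=[subR :: let z :: app]]
t=6: [C=-3 | E={p↦4} | A=∅ | R=[subL(-3) :: let z :: app]]
t=7: [C=(if0 p then p else 4) | E={z↦0, p↦4} | A=∅ | R=[app]]
t=8: [C=p | E={z↦0, p↦4} | A=∅ | R=[if0 :: app]]
t=9: [C=4 | E={z↦0, p↦4} | A=∅ | R=[app]]
t=10: [C=(λu. (let w = 2 in ((λy. (-1 + -3)) (let y = 0 in 0)))) | E=∅ | A=[4] | R=∅]
t=11: [C=(let w = 2 in ((λy. (-1 + -3)) (let y = 0 in 0))) | E={u↦4} | A=∅ | R=∅]
t=12: [C=2 | E={u↦4} | A=∅ | R=[let w]]
t=13: [C=((λy. (-1 + -3)) (let y = 0 in 0)) | E={w↦2, u↦4} | A=∅ | R=∅]
t=14: [C=(let y = 0 in 0) | E={w↦2, u↦4} | A=∅ | R=[app]]
t=15: [C=0 | E={w↦2, u↦4} | A=∅ | R=[let y :: app]]
t=16: [C=0 | E={y↦0, w↦2, u↦4} | A=∅ | R=[app]]
t=17: [C=(λy. (-1 + -3)) | E={w↦2, u↦4} | A=[0] | R=∅]
t=18: [C=(-1 + -3) | E={y↦0, w↦2, u↦4} | A=∅ | R=∅]
t=19: [C=-1 | E={y↦0, w↦2, u↦4} | A=∅ | R=[addR]]
t=20: [C=-3 | E={y↦0, w↦2, u↦4} | A=∅ | R=[addL(-1)]]
→ final value -4

Answer: -4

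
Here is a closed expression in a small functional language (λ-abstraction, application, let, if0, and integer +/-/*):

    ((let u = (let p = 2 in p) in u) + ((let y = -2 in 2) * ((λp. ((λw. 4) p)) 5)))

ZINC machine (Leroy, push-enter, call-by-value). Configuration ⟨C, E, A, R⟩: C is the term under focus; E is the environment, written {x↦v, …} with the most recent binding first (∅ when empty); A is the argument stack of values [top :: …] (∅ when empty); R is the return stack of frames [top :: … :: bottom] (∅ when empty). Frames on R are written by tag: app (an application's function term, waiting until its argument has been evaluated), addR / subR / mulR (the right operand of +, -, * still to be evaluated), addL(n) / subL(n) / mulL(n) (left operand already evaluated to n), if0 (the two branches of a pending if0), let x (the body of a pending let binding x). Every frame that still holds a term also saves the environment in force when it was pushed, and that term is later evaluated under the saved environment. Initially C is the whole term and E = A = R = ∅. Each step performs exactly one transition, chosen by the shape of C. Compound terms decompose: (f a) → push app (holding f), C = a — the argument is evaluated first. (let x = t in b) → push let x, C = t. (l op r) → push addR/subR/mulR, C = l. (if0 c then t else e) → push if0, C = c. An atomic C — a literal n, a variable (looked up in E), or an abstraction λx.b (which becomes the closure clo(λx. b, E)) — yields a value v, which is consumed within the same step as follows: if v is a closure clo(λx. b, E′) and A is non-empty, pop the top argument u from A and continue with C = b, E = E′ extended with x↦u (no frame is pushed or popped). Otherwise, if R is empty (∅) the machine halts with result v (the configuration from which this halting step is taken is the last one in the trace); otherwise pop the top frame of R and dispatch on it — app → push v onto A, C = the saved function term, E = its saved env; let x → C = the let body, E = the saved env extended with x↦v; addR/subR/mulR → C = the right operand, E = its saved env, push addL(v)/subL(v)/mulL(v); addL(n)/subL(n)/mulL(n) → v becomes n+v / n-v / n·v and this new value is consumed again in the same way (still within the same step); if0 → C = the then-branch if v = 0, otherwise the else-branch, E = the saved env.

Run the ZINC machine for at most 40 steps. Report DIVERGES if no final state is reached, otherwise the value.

0. ⟨C=((let u = (let p = 2 in p) in u) + ((let y = -2 in 2) * ((λp. ((λw. 4) p)) 5))); E=∅; A=∅; R=∅⟩
1. ⟨C=(let u = (let p = 2 in p) in u); E=∅; A=∅; R=[addR]⟩
2. ⟨C=(let p = 2 in p); E=∅; A=∅; R=[let u :: addR]⟩
3. ⟨C=2; E=∅; A=∅; R=[let p :: let u :: addR]⟩
4. ⟨C=p; E={p↦2}; A=∅; R=[let u :: addR]⟩
5. ⟨C=u; E={u↦2}; A=∅; R=[addR]⟩
6. ⟨C=((let y = -2 in 2) * ((λp. ((λw. 4) p)) 5)); E=∅; A=∅; R=[addL(2)]⟩
7. ⟨C=(let y = -2 in 2); E=∅; A=∅; R=[mulR :: addL(2)]⟩
8. ⟨C=-2; E=∅; A=∅; R=[let y :: mulR :: addL(2)]⟩
9. ⟨C=2; E={y↦-2}; A=∅; R=[mulR :: addL(2)]⟩
10. ⟨C=((λp. ((λw. 4) p)) 5); E=∅; A=∅; R=[mulL(2) :: addL(2)]⟩
11. ⟨C=5; E=∅; A=∅; R=[app :: mulL(2) :: addL(2)]⟩
12. ⟨C=(λp. ((λw. 4) p)); E=∅; A=[5]; R=[mulL(2) :: addL(2)]⟩
13. ⟨C=((λw. 4) p); E={p↦5}; A=∅; R=[mulL(2) :: addL(2)]⟩
14. ⟨C=p; E={p↦5}; A=∅; R=[app :: mulL(2) :: addL(2)]⟩
15. ⟨C=(λw. 4); E={p↦5}; A=[5]; R=[mulL(2) :: addL(2)]⟩
16. ⟨C=4; E={w↦5, p↦5}; A=∅; R=[mulL(2) :: addL(2)]⟩
→ final value 10

Answer: 10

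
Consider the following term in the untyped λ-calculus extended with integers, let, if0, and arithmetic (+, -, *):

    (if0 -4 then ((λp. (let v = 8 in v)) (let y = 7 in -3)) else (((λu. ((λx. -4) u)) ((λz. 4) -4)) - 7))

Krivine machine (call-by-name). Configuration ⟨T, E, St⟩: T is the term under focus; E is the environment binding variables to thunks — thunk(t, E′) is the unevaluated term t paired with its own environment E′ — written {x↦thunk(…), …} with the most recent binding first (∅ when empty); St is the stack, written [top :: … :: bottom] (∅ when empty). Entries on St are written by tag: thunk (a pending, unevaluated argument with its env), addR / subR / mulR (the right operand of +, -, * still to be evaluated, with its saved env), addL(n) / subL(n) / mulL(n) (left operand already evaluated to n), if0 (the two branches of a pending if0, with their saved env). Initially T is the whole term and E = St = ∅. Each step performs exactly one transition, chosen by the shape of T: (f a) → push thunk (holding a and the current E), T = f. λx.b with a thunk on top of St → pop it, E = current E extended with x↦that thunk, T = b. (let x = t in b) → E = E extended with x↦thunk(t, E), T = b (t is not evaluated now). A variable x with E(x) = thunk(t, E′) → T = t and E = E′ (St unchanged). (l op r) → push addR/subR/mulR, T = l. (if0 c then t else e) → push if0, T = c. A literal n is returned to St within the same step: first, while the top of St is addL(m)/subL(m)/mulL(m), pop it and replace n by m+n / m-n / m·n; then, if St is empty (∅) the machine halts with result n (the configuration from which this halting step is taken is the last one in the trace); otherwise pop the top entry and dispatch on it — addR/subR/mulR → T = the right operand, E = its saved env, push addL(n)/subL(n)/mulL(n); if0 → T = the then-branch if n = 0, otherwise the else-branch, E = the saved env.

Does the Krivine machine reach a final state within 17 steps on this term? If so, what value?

step 0: <T=(if0 -4 then ((λp. (let v = 8 in v)) (let y = 7 in -3)) else (((λu. ((λx. -4) u)) ((λz. 4) -4)) - 7)), E=∅, St=∅>
step 1: <T=-4, E=∅, St=[if0]>
step 2: <T=(((λu. ((λx. -4) u)) ((λz. 4) -4)) - 7), E=∅, St=∅>
step 3: <T=((λu. ((λx. -4) u)) ((λz. 4) -4)), E=∅, St=[subR]>
step 4: <T=(λu. ((λx. -4) u)), E=∅, St=[thunk :: subR]>
step 5: <T=((λx. -4) u), E={u↦thunk(((λz. 4) -4), ∅)}, St=[subR]>
step 6: <T=(λx. -4), E={u↦thunk(((λz. 4) -4), ∅)}, St=[thunk :: subR]>
step 7: <T=-4, E={x↦thunk(u, {u↦thunk(((λz. 4) -4), ∅)}), u↦thunk(((λz. 4) -4), ∅)}, St=[subR]>
step 8: <T=7, E=∅, St=[subL(-4)]>
→ final value -11

Answer: -11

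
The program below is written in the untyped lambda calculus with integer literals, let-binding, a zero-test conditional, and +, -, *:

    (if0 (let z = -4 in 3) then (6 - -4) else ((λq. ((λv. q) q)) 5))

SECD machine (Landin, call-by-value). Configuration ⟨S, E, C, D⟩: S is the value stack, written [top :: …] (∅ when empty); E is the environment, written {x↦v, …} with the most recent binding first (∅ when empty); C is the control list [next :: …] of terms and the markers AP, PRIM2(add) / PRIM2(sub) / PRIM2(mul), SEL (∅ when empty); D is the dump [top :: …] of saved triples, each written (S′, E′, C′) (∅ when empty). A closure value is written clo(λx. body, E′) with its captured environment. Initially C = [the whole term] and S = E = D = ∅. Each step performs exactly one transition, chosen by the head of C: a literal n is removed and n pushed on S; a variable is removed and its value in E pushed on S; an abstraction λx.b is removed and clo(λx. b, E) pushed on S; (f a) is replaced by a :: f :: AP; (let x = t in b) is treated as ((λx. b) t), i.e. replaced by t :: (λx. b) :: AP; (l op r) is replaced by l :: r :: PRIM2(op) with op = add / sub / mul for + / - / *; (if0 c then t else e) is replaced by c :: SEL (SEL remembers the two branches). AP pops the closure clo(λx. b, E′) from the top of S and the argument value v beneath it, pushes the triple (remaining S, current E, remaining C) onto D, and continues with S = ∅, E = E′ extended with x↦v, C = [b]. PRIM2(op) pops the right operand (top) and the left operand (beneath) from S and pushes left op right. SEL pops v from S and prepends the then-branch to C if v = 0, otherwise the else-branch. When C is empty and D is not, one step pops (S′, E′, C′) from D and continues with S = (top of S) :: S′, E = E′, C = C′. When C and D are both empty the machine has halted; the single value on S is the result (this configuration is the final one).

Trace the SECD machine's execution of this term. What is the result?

Answer: 5

Execution trace:
step 0: ⟨S=∅; E=∅; C=[(if0 (let z = -4 in 3) then (6 - -4) else ((λq. ((λv. q) q)) 5))]; D=∅⟩
step 1: ⟨S=∅; E=∅; C=[(let z = -4 in 3) :: SEL]; D=∅⟩
step 2: ⟨S=∅; E=∅; C=[-4 :: (λz. 3) :: AP :: SEL]; D=∅⟩
step 3: ⟨S=[-4]; E=∅; C=[(λz. 3) :: AP :: SEL]; D=∅⟩
step 4: ⟨S=[clo(λz. 3, ∅) :: -4]; E=∅; C=[AP :: SEL]; D=∅⟩
step 5: ⟨S=∅; E={z↦-4}; C=[3]; D=[(∅, ∅, [SEL])]⟩
step 6: ⟨S=[3]; E={z↦-4}; C=∅; D=[(∅, ∅, [SEL])]⟩
step 7: ⟨S=[3]; E=∅; C=[SEL]; D=∅⟩
step 8: ⟨S=∅; E=∅; C=[((λq. ((λv. q) q)) 5)]; D=∅⟩
step 9: ⟨S=∅; E=∅; C=[5 :: (λq. ((λv. q) q)) :: AP]; D=∅⟩
step 10: ⟨S=[5]; E=∅; C=[(λq. ((λv. q) q)) :: AP]; D=∅⟩
step 11: ⟨S=[clo(λq. ((λv. q) q), ∅) :: 5]; E=∅; C=[AP]; D=∅⟩
step 12: ⟨S=∅; E={q↦5}; C=[((λv. q) q)]; D=[(∅, ∅, ∅)]⟩
step 13: ⟨S=∅; E={q↦5}; C=[q :: (λv. q) :: AP]; D=[(∅, ∅, ∅)]⟩
step 14: ⟨S=[5]; E={q↦5}; C=[(λv. q) :: AP]; D=[(∅, ∅, ∅)]⟩
step 15: ⟨S=[clo(λv. q, {q↦5}) :: 5]; E={q↦5}; C=[AP]; D=[(∅, ∅, ∅)]⟩
step 16: ⟨S=∅; E={v↦5, q↦5}; C=[q]; D=[(∅, {q↦5}, ∅) :: (∅, ∅, ∅)]⟩
step 17: ⟨S=[5]; E={v↦5, q↦5}; C=∅; D=[(∅, {q↦5}, ∅) :: (∅, ∅, ∅)]⟩
step 18: ⟨S=[5]; E={q↦5}; C=∅; D=[(∅, ∅, ∅)]⟩
step 19: ⟨S=[5]; E=∅; C=∅; D=∅⟩
→ final value 5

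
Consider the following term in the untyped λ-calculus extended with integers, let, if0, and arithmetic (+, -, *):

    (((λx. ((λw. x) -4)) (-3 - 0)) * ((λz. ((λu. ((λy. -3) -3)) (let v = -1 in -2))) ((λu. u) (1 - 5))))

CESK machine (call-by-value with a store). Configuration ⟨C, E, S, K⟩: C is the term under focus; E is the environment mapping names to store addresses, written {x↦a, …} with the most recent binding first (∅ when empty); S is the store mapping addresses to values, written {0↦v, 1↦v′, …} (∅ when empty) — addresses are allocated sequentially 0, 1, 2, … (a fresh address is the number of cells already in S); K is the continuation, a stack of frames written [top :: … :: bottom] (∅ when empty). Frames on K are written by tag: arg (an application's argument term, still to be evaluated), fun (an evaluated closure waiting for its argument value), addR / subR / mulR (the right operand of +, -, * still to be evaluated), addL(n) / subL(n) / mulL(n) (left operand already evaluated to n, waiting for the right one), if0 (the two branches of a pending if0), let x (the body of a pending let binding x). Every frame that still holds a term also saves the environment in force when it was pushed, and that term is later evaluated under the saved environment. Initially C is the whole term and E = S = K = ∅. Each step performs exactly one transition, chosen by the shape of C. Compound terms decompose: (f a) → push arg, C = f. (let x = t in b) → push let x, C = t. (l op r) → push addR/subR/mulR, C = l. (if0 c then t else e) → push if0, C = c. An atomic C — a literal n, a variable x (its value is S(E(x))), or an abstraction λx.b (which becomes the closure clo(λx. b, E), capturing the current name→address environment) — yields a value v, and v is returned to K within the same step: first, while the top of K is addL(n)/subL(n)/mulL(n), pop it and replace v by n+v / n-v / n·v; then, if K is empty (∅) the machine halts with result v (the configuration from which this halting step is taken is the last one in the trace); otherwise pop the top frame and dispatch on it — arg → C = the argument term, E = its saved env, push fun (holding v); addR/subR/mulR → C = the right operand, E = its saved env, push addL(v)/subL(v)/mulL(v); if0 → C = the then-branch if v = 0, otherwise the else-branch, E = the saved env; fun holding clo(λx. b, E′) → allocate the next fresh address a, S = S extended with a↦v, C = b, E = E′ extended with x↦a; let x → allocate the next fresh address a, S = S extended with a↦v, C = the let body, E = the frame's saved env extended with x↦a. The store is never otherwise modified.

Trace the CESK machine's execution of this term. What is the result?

Answer: 9

Execution trace:
t=0: <C=(((λx. ((λw. x) -4)) (-3 - 0)) * ((λz. ((λu. ((λy. -3) -3)) (let v = -1 in -2))) ((λu. u) (1 - 5)))), E=∅, S=∅, K=∅>
t=1: <C=((λx. ((λw. x) -4)) (-3 - 0)), E=∅, S=∅, K=[mulR]>
t=2: <C=(λx. ((λw. x) -4)), E=∅, S=∅, K=[arg :: mulR]>
t=3: <C=(-3 - 0), E=∅, S=∅, K=[fun :: mulR]>
t=4: <C=-3, E=∅, S=∅, K=[subR :: fun :: mulR]>
t=5: <C=0, E=∅, S=∅, K=[subL(-3) :: fun :: mulR]>
t=6: <C=((λw. x) -4), E={x↦0}, S={0↦-3}, K=[mulR]>
t=7: <C=(λw. x), E={x↦0}, S={0↦-3}, K=[arg :: mulR]>
t=8: <C=-4, E={x↦0}, S={0↦-3}, K=[fun :: mulR]>
t=9: <C=x, E={w↦1, x↦0}, S={0↦-3, 1↦-4}, K=[mulR]>
t=10: <C=((λz. ((λu. ((λy. -3) -3)) (let v = -1 in -2))) ((λu. u) (1 - 5))), E=∅, S={0↦-3, 1↦-4}, K=[mulL(-3)]>
t=11: <C=(λz. ((λu. ((λy. -3) -3)) (let v = -1 in -2))), E=∅, S={0↦-3, 1↦-4}, K=[arg :: mulL(-3)]>
t=12: <C=((λu. u) (1 - 5)), E=∅, S={0↦-3, 1↦-4}, K=[fun :: mulL(-3)]>
t=13: <C=(λu. u), E=∅, S={0↦-3, 1↦-4}, K=[arg :: fun :: mulL(-3)]>
t=14: <C=(1 - 5), E=∅, S={0↦-3, 1↦-4}, K=[fun :: fun :: mulL(-3)]>
t=15: <C=1, E=∅, S={0↦-3, 1↦-4}, K=[subR :: fun :: fun :: mulL(-3)]>
t=16: <C=5, E=∅, S={0↦-3, 1↦-4}, K=[subL(1) :: fun :: fun :: mulL(-3)]>
t=17: <C=u, E={u↦2}, S={0↦-3, 1↦-4, 2↦-4}, K=[fun :: mulL(-3)]>
t=18: <C=((λu. ((λy. -3) -3)) (let v = -1 in -2)), E={z↦3}, S={0↦-3, 1↦-4, 2↦-4, 3↦-4}, K=[mulL(-3)]>
t=19: <C=(λu. ((λy. -3) -3)), E={z↦3}, S={0↦-3, 1↦-4, 2↦-4, 3↦-4}, K=[arg :: mulL(-3)]>
t=20: <C=(let v = -1 in -2), E={z↦3}, S={0↦-3, 1↦-4, 2↦-4, 3↦-4}, K=[fun :: mulL(-3)]>
t=21: <C=-1, E={z↦3}, S={0↦-3, 1↦-4, 2↦-4, 3↦-4}, K=[let v :: fun :: mulL(-3)]>
t=22: <C=-2, E={v↦4, z↦3}, S={0↦-3, 1↦-4, 2↦-4, 3↦-4, 4↦-1}, K=[fun :: mulL(-3)]>
t=23: <C=((λy. -3) -3), E={u↦5, z↦3}, S={0↦-3, 1↦-4, 2↦-4, 3↦-4, 4↦-1, 5↦-2}, K=[mulL(-3)]>
t=24: <C=(λy. -3), E={u↦5, z↦3}, S={0↦-3, 1↦-4, 2↦-4, 3↦-4, 4↦-1, 5↦-2}, K=[arg :: mulL(-3)]>
t=25: <C=-3, E={u↦5, z↦3}, S={0↦-3, 1↦-4, 2↦-4, 3↦-4, 4↦-1, 5↦-2}, K=[fun :: mulL(-3)]>
t=26: <C=-3, E={y↦6, u↦5, z↦3}, S={0↦-3, 1↦-4, 2↦-4, 3↦-4, 4↦-1, 5↦-2, 6↦-3}, K=[mulL(-3)]>
→ final value 9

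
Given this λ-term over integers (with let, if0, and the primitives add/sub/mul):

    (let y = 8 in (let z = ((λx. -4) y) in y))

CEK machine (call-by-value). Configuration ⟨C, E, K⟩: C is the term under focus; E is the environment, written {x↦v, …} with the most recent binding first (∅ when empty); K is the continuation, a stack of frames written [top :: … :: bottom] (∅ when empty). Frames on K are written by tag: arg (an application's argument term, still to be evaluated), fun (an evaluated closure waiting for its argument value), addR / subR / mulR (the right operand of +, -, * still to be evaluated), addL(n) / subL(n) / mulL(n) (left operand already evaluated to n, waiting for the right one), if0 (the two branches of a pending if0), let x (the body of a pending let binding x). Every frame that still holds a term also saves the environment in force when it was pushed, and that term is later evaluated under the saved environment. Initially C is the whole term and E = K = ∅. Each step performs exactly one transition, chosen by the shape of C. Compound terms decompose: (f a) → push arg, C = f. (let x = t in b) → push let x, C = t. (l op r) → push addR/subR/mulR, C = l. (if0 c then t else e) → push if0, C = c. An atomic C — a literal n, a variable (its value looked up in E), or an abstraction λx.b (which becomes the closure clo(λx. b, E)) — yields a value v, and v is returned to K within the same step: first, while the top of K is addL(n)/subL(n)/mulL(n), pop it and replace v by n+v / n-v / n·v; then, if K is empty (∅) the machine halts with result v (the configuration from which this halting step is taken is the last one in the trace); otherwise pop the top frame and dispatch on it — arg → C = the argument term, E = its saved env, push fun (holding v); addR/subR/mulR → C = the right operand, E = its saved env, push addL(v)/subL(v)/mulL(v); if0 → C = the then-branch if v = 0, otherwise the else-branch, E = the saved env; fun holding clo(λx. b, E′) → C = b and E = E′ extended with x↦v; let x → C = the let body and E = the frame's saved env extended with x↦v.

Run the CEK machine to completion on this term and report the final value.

[0] [C=(let y = 8 in (let z = ((λx. -4) y) in y)) | E=∅ | K=∅]
[1] [C=8 | E=∅ | K=[let y]]
[2] [C=(let z = ((λx. -4) y) in y) | E={y↦8} | K=∅]
[3] [C=((λx. -4) y) | E={y↦8} | K=[let z]]
[4] [C=(λx. -4) | E={y↦8} | K=[arg :: let z]]
[5] [C=y | E={y↦8} | K=[fun :: let z]]
[6] [C=-4 | E={x↦8, y↦8} | K=[let z]]
[7] [C=y | E={z↦-4, y↦8} | K=∅]
→ final value 8

Answer: 8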